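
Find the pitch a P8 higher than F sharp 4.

F sharp 5

An octave keeps the letter name F, an octave up from F.
A perfect octave is 12 semitones; 12 semitones up from F#4 gives F#5.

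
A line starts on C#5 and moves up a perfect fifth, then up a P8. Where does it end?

Up a perfect fifth from C#5: G#5 (7 semitones up).
G#5 up a perfect octave → G#6 (12 semitones).

G#6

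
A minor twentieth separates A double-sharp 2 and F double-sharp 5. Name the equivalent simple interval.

Subtracting seven from the interval number removes an octave: 20 − 14 = 6.
Quality carries through unchanged, so the simple form is a minor sixth.

minor 6th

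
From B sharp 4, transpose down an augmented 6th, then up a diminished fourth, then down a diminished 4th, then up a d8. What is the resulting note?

An augmented sixth down from B#4 is D4.
D4 up a diminished fourth → Gb4 (4 semitones).
Down a diminished fourth from Gb4: D4 (4 semitones down).
Up a diminished octave from D4: Db5 (11 semitones up).

D flat 5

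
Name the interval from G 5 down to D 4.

perfect 11th

Descending from G5 to D4 is the same interval as ascending D4 to G5.
D to G spans four letter names (D-E-F-G), plus an octave — that makes it an eleventh of some quality.
The perfect eleventh spans 17 semitones, and D4 to G5 is exactly 17 semitones — so this is a perfect eleventh.
(Equivalently, a compound perfect fourth: a perfect fourth plus an octave.)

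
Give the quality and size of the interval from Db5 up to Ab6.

D to A spans five letter names (D-E-F-G-A), plus an octave, so the interval is some kind of twelfth.
Counting semitones, Db5→Ab6 is 19, which is the perfect twelfth.
(Equivalently, a compound perfect fifth: a perfect fifth plus an octave.)

perfect 12th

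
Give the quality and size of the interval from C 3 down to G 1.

perfect eleventh

Descending from C3 to G1 is the same interval as ascending G1 to C3.
G to C spans four letter names (G-A-B-C), plus an octave — that makes it an eleventh of some quality.
Counting semitones, G1→C3 is 17, which is the perfect eleventh.
(Equivalently, a compound perfect fourth: a perfect fourth plus an octave.)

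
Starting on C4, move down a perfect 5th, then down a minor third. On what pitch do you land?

A perfect fifth down from C4 is F3.
Down a minor third from F3: D3 (3 semitones down).

D3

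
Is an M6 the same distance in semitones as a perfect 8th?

A major sixth is 9 semitones but a perfect octave is 12 semitones — different sizes.

No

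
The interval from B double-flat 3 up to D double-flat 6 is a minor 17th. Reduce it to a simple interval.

minor third

Each octave removed subtracts seven from the number: 17 − 14 = 3.
Quality carries through unchanged, so the simple form is a minor third.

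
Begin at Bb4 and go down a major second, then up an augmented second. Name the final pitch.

Bb4 down a major second → Ab4 (2 semitones).
Up an augmented second from Ab4: B4 (3 semitones up).

B4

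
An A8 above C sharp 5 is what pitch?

C double-sharp 6

For an octave the letter name doesn't change: still C, an octave up.
Moving 13 semitones up from C#5 (the size of an augmented octave) reaches C##6.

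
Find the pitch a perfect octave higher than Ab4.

An octave keeps the letter name A, an octave up from A.
A perfect octave spans 12 semitones, so from Ab4 the target pitch is Ab5.

Ab5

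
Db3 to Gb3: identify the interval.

D to G spans four letter names (D-E-F-G) — that makes it a fourth of some quality.
Db3 to Gb3 is 5 semitones, matching the perfect fourth exactly, so the quality is perfect.

perfect fourth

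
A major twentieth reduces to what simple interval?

Subtracting seven from the interval number removes an octave: 20 − 14 = 6.
Quality carries through unchanged, so the simple form is a major sixth.

M6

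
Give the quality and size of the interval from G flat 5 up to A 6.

G to A spans two letter names (G-A), plus an octave: a ninth.
Gb5 to A6 spans 15 semitones — one semitone wider than the major ninth (14) — giving an augmented ninth.
(Equivalently, a compound augmented second: an augmented second plus an octave.)

augmented 9th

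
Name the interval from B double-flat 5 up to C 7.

augmented 9th

B to C spans two letter names (B-C), plus an octave, so the interval is some kind of ninth.
A major ninth would be 14 semitones; Bbb5 to C7 is 15, one semitone wider, so the interval is augmented.
(Equivalently, a compound augmented second: an augmented second plus an octave.)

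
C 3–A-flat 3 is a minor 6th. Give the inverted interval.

Interval numbers invert to sum to nine: 6 + 3 = 9, so a sixth inverts to a third.
The quality also flips — minor becomes major — giving a major third.

major 3rd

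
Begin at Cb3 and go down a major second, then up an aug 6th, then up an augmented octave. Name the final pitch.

Down a major second from Cb3: Bbb2 (2 semitones down).
Bbb2 up an augmented sixth → G3 (10 semitones).
G3 up an augmented octave → G#4 (13 semitones).

G#4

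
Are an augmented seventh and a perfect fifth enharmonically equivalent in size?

No

An augmented seventh is 12 semitones but a perfect fifth is 7 semitones — different sizes.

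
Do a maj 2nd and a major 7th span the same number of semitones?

No

2 semitones (major second) vs 11 semitones (major seventh): not equal.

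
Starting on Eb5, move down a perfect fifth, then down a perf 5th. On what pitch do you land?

Db4

Down a perfect fifth from Eb5: Ab4 (7 semitones down).
Ab4 down a perfect fifth → Db4 (7 semitones).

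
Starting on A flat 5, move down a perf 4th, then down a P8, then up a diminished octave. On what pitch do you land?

E double-flat 5

Ab5 down a perfect fourth → Eb5 (5 semitones).
Eb5 down a perfect octave → Eb4 (12 semitones).
Up a diminished octave from Eb4: Ebb5 (11 semitones up).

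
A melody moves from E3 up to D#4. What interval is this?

major seventh

E to D spans seven letter names (E-F-G-A-B-C-D), so the interval is some kind of seventh.
E3 to D#4 is 11 semitones, matching the major seventh exactly, so the quality is major.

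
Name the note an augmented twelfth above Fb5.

Counting five letter names plus an octave up from F lands on C.
Moving 20 semitones up from Fb5 (the size of an augmented twelfth) reaches C7.

C7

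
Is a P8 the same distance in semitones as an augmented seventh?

A perfect octave = 12 semitones = an augmented seventh; enharmonically equal.

Yes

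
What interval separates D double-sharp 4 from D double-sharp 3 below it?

Descending from D##4 to D##3 is the same interval as ascending D##3 to D##4.
D to D is the same letter name, plus an octave, so the interval is some kind of octave.
Counting semitones, D##3→D##4 is 12, which is the perfect octave.

perfect octave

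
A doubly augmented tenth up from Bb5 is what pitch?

D##7

Counting three letter names plus an octave up from B lands on D.
Moving 18 semitones up from Bb5 (the size of a doubly augmented tenth) reaches D##7.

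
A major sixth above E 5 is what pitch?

C sharp 6

Counting six letter names up from E lands on C.
Moving 9 semitones up from E5 (the size of a major sixth) reaches C#6.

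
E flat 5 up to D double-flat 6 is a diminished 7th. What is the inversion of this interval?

A2

Inverted interval numbers add to nine, so a seventh pairs with a second (7 + 2 = 9).
Quality inverts too: diminished becomes augmented. That makes the inversion an augmented second.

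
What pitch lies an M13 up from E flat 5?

C 7

Counting six letter names plus an octave up from E lands on C.
Moving 21 semitones up from Eb5 (the size of a major thirteenth) reaches C7.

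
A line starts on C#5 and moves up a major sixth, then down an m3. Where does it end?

F##5

C#5 up a major sixth → A#5 (9 semitones).
Down a minor third from A#5: F##5 (3 semitones down).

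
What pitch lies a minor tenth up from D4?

F5

Counting three letter names plus an octave up from D lands on F.
Moving 15 semitones up from D4 (the size of a minor tenth) reaches F5.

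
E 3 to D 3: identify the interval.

Descending from E3 to D3 is the same interval as ascending D3 to E3.
D to E spans two letter names (D-E) — that makes it a second of some quality.
Counting semitones, D3→E3 is 2, which is the major second.

major second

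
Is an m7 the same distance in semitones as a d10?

No

A minor seventh is 10 semitones but a diminished tenth is 14 semitones — different sizes.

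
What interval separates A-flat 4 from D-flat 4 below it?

Descending from Ab4 to Db4 is the same interval as ascending Db4 to Ab4.
D to A spans five letter names (D-E-F-G-A) — that makes it a fifth of some quality.
The perfect fifth spans 7 semitones, and Db4 to Ab4 is exactly 7 semitones — so this is a perfect fifth.

perfect fifth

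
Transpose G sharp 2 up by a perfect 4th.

The fourth takes the letter from G up to C.
A perfect fourth is 5 semitones; 5 semitones up from G#2 gives C#3.

C sharp 3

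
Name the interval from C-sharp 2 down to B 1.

Descending from C#2 to B1 is the same interval as ascending B1 to C#2.
B to C spans two letter names (B-C): a second.
B1 to C#2 is 2 semitones, matching the major second exactly, so the quality is major.

major second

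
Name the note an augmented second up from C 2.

D-sharp 2

The second takes the letter from C up to D.
An augmented second spans 3 semitones, so from C2 the target pitch is D#2.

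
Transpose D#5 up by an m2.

The second takes the letter from D up to E.
Moving 1 semitone up from D#5 (the size of a minor second) reaches E5.

E5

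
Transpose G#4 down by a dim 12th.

Counting five letter names plus an octave down from G lands on C.
A diminished twelfth is 18 semitones; 18 semitones down from G#4 gives C##3.

C##3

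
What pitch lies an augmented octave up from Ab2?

The letter stays A (same as the start), shifted an octave up.
An augmented octave spans 13 semitones, so from Ab2 the target pitch is A3.

A3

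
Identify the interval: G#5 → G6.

diminished octave

G to G is the same letter name, plus an octave — that makes it an octave of some quality.
G#5 to G6 spans 11 semitones — one semitone narrower than the perfect octave (12) — giving a diminished octave.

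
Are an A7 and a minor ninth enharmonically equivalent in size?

12 semitones (augmented seventh) vs 13 semitones (minor ninth): not equal.

No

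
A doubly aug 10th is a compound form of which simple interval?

Each octave removed subtracts seven from the number: 10 − 7 = 3.
That makes a doubly augmented tenth a compound doubly augmented third — an octave plus a doubly augmented third.

doubly augmented 3rd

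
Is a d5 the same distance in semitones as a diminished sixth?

A diminished fifth spans 6 semitones; a diminished sixth spans 7 semitones. They differ by 1.

No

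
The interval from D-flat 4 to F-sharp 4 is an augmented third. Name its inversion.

diminished sixth

Interval numbers invert to sum to nine: 3 + 6 = 9, so a third inverts to a sixth.
And augmented becomes diminished under inversion, so we get a diminished sixth.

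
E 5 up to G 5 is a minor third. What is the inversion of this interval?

The rule of nine gives the new number: 9 − 3 = 6, so a third becomes a sixth.
And minor becomes major under inversion, so we get a major sixth.

major 6th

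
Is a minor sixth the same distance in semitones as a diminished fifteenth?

No

8 semitones (minor sixth) vs 23 semitones (diminished fifteenth): not equal.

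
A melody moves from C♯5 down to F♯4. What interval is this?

Descending from C#5 to F#4 is the same interval as ascending F#4 to C#5.
F to C spans five letter names (F-G-A-B-C) — that makes it a fifth of some quality.
The perfect fifth spans 7 semitones, and F#4 to C#5 is exactly 7 semitones — so this is a perfect fifth.

perfect fifth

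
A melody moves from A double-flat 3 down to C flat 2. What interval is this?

minor thirteenth

Descending from Abb3 to Cb2 is the same interval as ascending Cb2 to Abb3.
C to A spans six letter names (C-D-E-F-G-A), plus an octave — that makes it a thirteenth of some quality.
A major thirteenth would be 21 semitones, but Cb2 to Abb3 is 20 — one semitone narrower, making it a minor thirteenth.
(Equivalently, a compound minor sixth: a minor sixth plus an octave.)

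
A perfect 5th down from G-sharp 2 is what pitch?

C-sharp 2

The fifth takes the letter from G down to C.
A perfect fifth is 7 semitones; 7 semitones down from G#2 gives C#2.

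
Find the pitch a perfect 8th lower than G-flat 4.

G-flat 3

The letter stays G (same as the start), shifted an octave down.
A perfect octave is 12 semitones; 12 semitones down from Gb4 gives Gb3.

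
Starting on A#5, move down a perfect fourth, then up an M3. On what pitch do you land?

G##5

Down a perfect fourth from A#5: E#5 (5 semitones down).
E#5 up a major third → G##5 (4 semitones).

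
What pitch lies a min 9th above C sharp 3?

Two letters up from C (plus an octave) reaches D.
Moving 13 semitones up from C#3 (the size of a minor ninth) reaches D4.

D 4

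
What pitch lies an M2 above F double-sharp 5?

G double-sharp 5

Counting two letter names up from F lands on G.
A major second is 2 semitones; 2 semitones up from F##5 gives G##5.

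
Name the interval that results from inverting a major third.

Interval numbers invert to sum to nine: 3 + 6 = 9, so a third inverts to a sixth.
The quality also flips — major becomes minor — giving a minor sixth.

minor 6th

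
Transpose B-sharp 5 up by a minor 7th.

A-sharp 6

The seventh takes the letter from B up to A.
A minor seventh spans 10 semitones, so from B#5 the target pitch is A#6.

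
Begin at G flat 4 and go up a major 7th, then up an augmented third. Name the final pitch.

A major seventh up from Gb4 is F5.
An augmented third up from F5 is A#5.

A sharp 5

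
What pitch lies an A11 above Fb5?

Bb6

Counting four letter names plus an octave up from F lands on B.
An augmented eleventh spans 18 semitones, so from Fb5 the target pitch is Bb6.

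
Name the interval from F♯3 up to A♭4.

diminished tenth

F to A spans three letter names (F-G-A), plus an octave — that makes it a tenth of some quality.
A major tenth would be 16 semitones; F#3 to Ab4 is 14, two semitones narrower, so the interval is diminished.
(Equivalently, a compound diminished third: a diminished third plus an octave.)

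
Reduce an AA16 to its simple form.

Take out 2 octaves (14 from the number): 16 − 14 = 2.
So a doubly augmented sixteenth is 2 octaves plus a doubly augmented second. The quality is unchanged.

doubly augmented second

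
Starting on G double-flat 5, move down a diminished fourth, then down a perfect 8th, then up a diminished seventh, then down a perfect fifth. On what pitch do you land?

F double-flat 4

Gbb5 down a diminished fourth → Db5 (4 semitones).
Db5 down a perfect octave → Db4 (12 semitones).
A diminished seventh up from Db4 is Cbb5.
Cbb5 down a perfect fifth → Fbb4 (7 semitones).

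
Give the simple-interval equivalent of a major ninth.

M2

Subtracting seven from the interval number removes an octave: 9 − 7 = 2.
Quality carries through unchanged, so the simple form is a major second.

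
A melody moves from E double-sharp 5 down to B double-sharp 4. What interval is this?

Descending from E##5 to B##4 is the same interval as ascending B##4 to E##5.
B to E spans four letter names (B-C-D-E), so the interval is some kind of fourth.
B##4 to E##5 is 5 semitones, matching the perfect fourth exactly, so the quality is perfect.

perfect 4th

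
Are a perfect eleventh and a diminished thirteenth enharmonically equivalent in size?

A perfect eleventh spans 17 semitones; a diminished thirteenth spans 19 semitones. They differ by 2.

No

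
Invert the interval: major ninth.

minor seventh

First reduce the compound major ninth to its simple form, a major second.
The rule of nine gives the new number: 9 − 2 = 7, so a second becomes a seventh.
The quality also flips — major becomes minor — giving a minor seventh.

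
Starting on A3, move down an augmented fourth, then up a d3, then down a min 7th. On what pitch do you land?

An augmented fourth down from A3 is Eb3.
Up a diminished third from Eb3: Gbb3 (2 semitones up).
A minor seventh down from Gbb3 is Abb2.

Abb2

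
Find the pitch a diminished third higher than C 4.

Counting three letter names up from C lands on E.
Moving 2 semitones up from C4 (the size of a diminished third) reaches Ebb4.

E double-flat 4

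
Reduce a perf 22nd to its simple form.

perfect 8th

Take out 2 octaves (14 from the number): 22 − 14 = 8.
Quality carries through unchanged, so the simple form is a perfect octave.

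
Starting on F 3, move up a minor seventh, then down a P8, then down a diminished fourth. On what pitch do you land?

B 2

F3 up a minor seventh → Eb4 (10 semitones).
Down a perfect octave from Eb4: Eb3 (12 semitones down).
Down a diminished fourth from Eb3: B2 (4 semitones down).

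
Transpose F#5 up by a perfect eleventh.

B6

Counting four letter names plus an octave up from F lands on B.
A perfect eleventh is 17 semitones; 17 semitones up from F#5 gives B6.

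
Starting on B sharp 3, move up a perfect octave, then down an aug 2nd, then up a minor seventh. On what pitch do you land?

B#3 up a perfect octave → B#4 (12 semitones).
An augmented second down from B#4 is A4.
A minor seventh up from A4 is G5.

G 5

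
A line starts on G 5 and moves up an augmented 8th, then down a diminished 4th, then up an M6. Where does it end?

Up an augmented octave from G5: G#6 (13 semitones up).
Down a diminished fourth from G#6: D##6 (4 semitones down).
Up a major sixth from D##6: B##6 (9 semitones up).

B double-sharp 6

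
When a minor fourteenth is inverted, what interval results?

M2

First reduce the compound minor fourteenth to its simple form, a minor seventh.
Interval numbers invert to sum to nine: 7 + 2 = 9, so a seventh inverts to a second.
The quality also flips — minor becomes major — giving a major second.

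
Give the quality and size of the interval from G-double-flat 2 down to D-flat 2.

diminished fourth

Descending from Gbb2 to Db2 is the same interval as ascending Db2 to Gbb2.
D to G spans four letter names (D-E-F-G) — that makes it a fourth of some quality.
A perfect fourth would be 5 semitones; Db2 to Gbb2 is 4, one semitone narrower, so the interval is diminished.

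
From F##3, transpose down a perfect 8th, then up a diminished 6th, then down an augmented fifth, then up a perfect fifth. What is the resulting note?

F##3 down a perfect octave → F##2 (12 semitones).
Up a diminished sixth from F##2: D3 (7 semitones up).
Down an augmented fifth from D3: Gb2 (8 semitones down).
A perfect fifth up from Gb2 is Db3.

Db3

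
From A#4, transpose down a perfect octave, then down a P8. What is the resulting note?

A#2

A#4 down a perfect octave → A#3 (12 semitones).
A#3 down a perfect octave → A#2 (12 semitones).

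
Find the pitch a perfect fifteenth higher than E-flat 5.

The letter stays E (same as the start), shifted two octaves up.
Moving 24 semitones up from Eb5 (the size of a perfect fifteenth) reaches Eb7.

E-flat 7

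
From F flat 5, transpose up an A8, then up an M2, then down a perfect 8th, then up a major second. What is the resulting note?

Fb5 up an augmented octave → F6 (13 semitones).
A major second up from F6 is G6.
G6 down a perfect octave → G5 (12 semitones).
G5 up a major second → A5 (2 semitones).

A 5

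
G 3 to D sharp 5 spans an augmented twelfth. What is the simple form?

Take out an octave (7 from the number): 12 − 7 = 5.
That makes an augmented twelfth a compound augmented fifth — an octave plus an augmented fifth.

augmented fifth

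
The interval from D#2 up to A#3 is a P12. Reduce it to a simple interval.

Take out an octave (7 from the number): 12 − 7 = 5.
Quality carries through unchanged, so the simple form is a perfect fifth.

perfect 5th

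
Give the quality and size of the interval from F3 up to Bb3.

F to B spans four letter names (F-G-A-B) — that makes it a fourth of some quality.
F3 to Bb3 is 5 semitones, matching the perfect fourth exactly, so the quality is perfect.

perfect fourth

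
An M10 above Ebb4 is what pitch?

Gb5

Three letters up from E (plus an octave) reaches G.
Moving 16 semitones up from Ebb4 (the size of a major tenth) reaches Gb5.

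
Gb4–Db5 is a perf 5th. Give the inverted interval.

Inverted interval numbers add to nine, so a fifth pairs with a fourth (5 + 4 = 9).
And perfect stays perfect under inversion, so we get a perfect fourth.

P4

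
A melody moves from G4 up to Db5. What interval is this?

diminished fifth

G to D spans five letter names (G-A-B-C-D), so the interval is some kind of fifth.
A perfect fifth would be 7 semitones; G4 to Db5 is 6, one semitone narrower, so the interval is diminished.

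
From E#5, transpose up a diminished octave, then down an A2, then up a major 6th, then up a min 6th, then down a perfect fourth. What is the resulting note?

Up a diminished octave from E#5: E6 (11 semitones up).
An augmented second down from E6 is Db6.
Up a major sixth from Db6: Bb6 (9 semitones up).
A minor sixth up from Bb6 is Gb7.
Down a perfect fourth from Gb7: Db7 (5 semitones down).

Db7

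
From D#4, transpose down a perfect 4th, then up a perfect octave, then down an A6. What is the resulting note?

Down a perfect fourth from D#4: A#3 (5 semitones down).
Up a perfect octave from A#3: A#4 (12 semitones up).
A#4 down an augmented sixth → C4 (10 semitones).

C4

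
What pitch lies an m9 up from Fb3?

The ninth's letter: F up two letter names plus an octave → G.
Moving 13 semitones up from Fb3 (the size of a minor ninth) reaches Gbb4.

Gbb4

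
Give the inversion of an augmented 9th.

First reduce the compound augmented ninth to its simple form, an augmented second.
The rule of nine gives the new number: 9 − 2 = 7, so a second becomes a seventh.
And augmented becomes diminished under inversion, so we get a diminished seventh.

diminished 7th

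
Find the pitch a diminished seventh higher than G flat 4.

Seven letter names up from G: F.
A diminished seventh is 9 semitones; 9 semitones up from Gb4 gives Fbb5.

F double-flat 5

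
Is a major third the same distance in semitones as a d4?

Yes

Both span 4 semitones: a major third and a diminished fourth are the same chromatic distance.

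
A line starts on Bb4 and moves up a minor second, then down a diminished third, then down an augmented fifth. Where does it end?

Up a minor second from Bb4: Cb5 (1 semitone up).
A diminished third down from Cb5 is A4.
A4 down an augmented fifth → Db4 (8 semitones).

Db4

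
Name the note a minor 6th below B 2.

D sharp 2

The sixth takes the letter from B down to D.
A minor sixth spans 8 semitones, so from B2 the target pitch is D#2.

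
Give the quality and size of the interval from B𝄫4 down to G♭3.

Descending from Bbb4 to Gb3 is the same interval as ascending Gb3 to Bbb4.
G to B spans three letter names (G-A-B), plus an octave: a tenth.
Gb3 to Bbb4 is 15 semitones, a half step short of the major tenth (16), so this is minor.
(Equivalently, a compound minor third: a minor third plus an octave.)

minor tenth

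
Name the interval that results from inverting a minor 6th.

major third

The rule of nine gives the new number: 9 − 6 = 3, so a sixth becomes a third.
Quality inverts too: minor becomes major. That makes the inversion a major third.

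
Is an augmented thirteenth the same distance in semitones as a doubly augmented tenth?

An augmented thirteenth is 22 semitones but a doubly augmented tenth is 18 semitones — different sizes.

No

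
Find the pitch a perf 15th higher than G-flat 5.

For a fifteenth the letter name doesn't change: still G, two octaves up.
A perfect fifteenth spans 24 semitones, so from Gb5 the target pitch is Gb7.

G-flat 7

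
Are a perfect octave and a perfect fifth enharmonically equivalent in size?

A perfect octave spans 12 semitones; a perfect fifth spans 7 semitones. They differ by 5.

No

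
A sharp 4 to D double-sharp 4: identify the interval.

d5

Descending from A#4 to D##4 is the same interval as ascending D##4 to A#4.
D to A spans five letter names (D-E-F-G-A): a fifth.
D##4 to A#4 spans 6 semitones — one semitone narrower than the perfect fifth (7) — giving a diminished fifth.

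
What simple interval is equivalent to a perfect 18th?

Subtracting seven from the interval number removes an octave: 18 − 14 = 4.
That makes a perfect eighteenth a compound perfect fourth — 2 octaves plus a perfect fourth.

perfect 4th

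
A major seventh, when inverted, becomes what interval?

minor 2nd

The rule of nine gives the new number: 9 − 7 = 2, so a seventh becomes a second.
The quality also flips — major becomes minor — giving a minor second.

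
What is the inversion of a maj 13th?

First reduce the compound major thirteenth to its simple form, a major sixth.
Interval numbers invert to sum to nine: 6 + 3 = 9, so a sixth inverts to a third.
Quality inverts too: major becomes minor. That makes the inversion a minor third.

minor third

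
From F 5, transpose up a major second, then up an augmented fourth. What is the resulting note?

C sharp 6

F5 up a major second → G5 (2 semitones).
G5 up an augmented fourth → C#6 (6 semitones).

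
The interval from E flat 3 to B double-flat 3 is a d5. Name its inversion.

Inverted interval numbers add to nine, so a fifth pairs with a fourth (5 + 4 = 9).
Quality inverts too: diminished becomes augmented. That makes the inversion an augmented fourth.

A4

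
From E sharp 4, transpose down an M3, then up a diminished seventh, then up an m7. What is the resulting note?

A flat 5

Down a major third from E#4: C#4 (4 semitones down).
Up a diminished seventh from C#4: Bb4 (9 semitones up).
Bb4 up a minor seventh → Ab5 (10 semitones).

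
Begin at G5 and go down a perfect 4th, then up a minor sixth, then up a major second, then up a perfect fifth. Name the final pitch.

G5 down a perfect fourth → D5 (5 semitones).
A minor sixth up from D5 is Bb5.
Bb5 up a major second → C6 (2 semitones).
C6 up a perfect fifth → G6 (7 semitones).

G6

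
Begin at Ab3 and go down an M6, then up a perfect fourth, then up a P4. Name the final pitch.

Ab3 down a major sixth → Cb3 (9 semitones).
A perfect fourth up from Cb3 is Fb3.
Up a perfect fourth from Fb3: Bbb3 (5 semitones up).

Bbb3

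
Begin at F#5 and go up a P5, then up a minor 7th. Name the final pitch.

B6

F#5 up a perfect fifth → C#6 (7 semitones).
A minor seventh up from C#6 is B6.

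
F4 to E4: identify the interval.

minor second

Descending from F4 to E4 is the same interval as ascending E4 to F4.
E to F spans two letter names (E-F), so the interval is some kind of second.
E4 to F4 is 1 semitone, a half step short of the major second (2), so this is minor.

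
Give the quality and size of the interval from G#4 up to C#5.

G to C spans four letter names (G-A-B-C), so the interval is some kind of fourth.
G#4 to C#5 is 5 semitones, matching the perfect fourth exactly, so the quality is perfect.

perfect 4th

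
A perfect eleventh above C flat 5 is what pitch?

Four letters up from C (plus an octave) reaches F.
Moving 17 semitones up from Cb5 (the size of a perfect eleventh) reaches Fb6.

F flat 6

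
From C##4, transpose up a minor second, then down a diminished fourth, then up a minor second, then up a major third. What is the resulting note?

D##4

C##4 up a minor second → D#4 (1 semitone).
D#4 down a diminished fourth → A##3 (4 semitones).
A##3 up a minor second → B#3 (1 semitone).
B#3 up a major third → D##4 (4 semitones).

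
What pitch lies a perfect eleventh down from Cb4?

Gb2

Four letters down from C (plus an octave) reaches G.
Moving 17 semitones down from Cb4 (the size of a perfect eleventh) reaches Gb2.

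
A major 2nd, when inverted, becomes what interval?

Inverted interval numbers add to nine, so a second pairs with a seventh (2 + 7 = 9).
Quality inverts too: major becomes minor. That makes the inversion a minor seventh.

minor seventh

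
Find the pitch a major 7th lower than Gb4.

Abb3

The seventh takes the letter from G down to A.
A major seventh spans 11 semitones, so from Gb4 the target pitch is Abb3.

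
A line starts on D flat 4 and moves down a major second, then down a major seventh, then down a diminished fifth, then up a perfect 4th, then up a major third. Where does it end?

A major second down from Db4 is Cb4.
Cb4 down a major seventh → Dbb3 (11 semitones).
Down a diminished fifth from Dbb3: Gb2 (6 semitones down).
A perfect fourth up from Gb2 is Cb3.
Up a major third from Cb3: Eb3 (4 semitones up).

E flat 3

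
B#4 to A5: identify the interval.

diminished seventh

B to A spans seven letter names (B-C-D-E-F-G-A): a seventh.
A major seventh would be 11 semitones; B#4 to A5 is 9, two semitones narrower, so the interval is diminished.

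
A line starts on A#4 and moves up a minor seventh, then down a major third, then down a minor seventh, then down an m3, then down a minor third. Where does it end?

B#3

Up a minor seventh from A#4: G#5 (10 semitones up).
G#5 down a major third → E5 (4 semitones).
A minor seventh down from E5 is F#4.
A minor third down from F#4 is D#4.
Down a minor third from D#4: B#3 (3 semitones down).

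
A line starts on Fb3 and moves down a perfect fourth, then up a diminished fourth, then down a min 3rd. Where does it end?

Dbb3

A perfect fourth down from Fb3 is Cb3.
Up a diminished fourth from Cb3: Fbb3 (4 semitones up).
Down a minor third from Fbb3: Dbb3 (3 semitones down).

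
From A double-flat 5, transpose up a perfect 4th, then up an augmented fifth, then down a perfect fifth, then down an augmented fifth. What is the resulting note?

Abb5 up a perfect fourth → Dbb6 (5 semitones).
Dbb6 up an augmented fifth → Ab6 (8 semitones).
Down a perfect fifth from Ab6: Db6 (7 semitones down).
An augmented fifth down from Db6 is Gbb5.

G double-flat 5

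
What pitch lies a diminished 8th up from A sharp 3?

A 4

An octave keeps the letter name A, an octave up from A.
A diminished octave is 11 semitones; 11 semitones up from A#3 gives A4.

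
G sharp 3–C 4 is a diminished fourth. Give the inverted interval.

Inverted interval numbers add to nine, so a fourth pairs with a fifth (4 + 5 = 9).
The quality also flips — diminished becomes augmented — giving an augmented fifth.

augmented fifth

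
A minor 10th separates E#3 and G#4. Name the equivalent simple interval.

minor 3rd

Take out an octave (7 from the number): 10 − 7 = 3.
So a minor tenth is an octave plus a minor third. The quality is unchanged.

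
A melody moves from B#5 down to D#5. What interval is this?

Descending from B#5 to D#5 is the same interval as ascending D#5 to B#5.
D to B spans six letter names (D-E-F-G-A-B): a sixth.
Counting semitones, D#5→B#5 is 9, which is the major sixth.

major sixth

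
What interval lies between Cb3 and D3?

augmented 2nd

C to D spans two letter names (C-D) — that makes it a second of some quality.
A major second would be 2 semitones; Cb3 to D3 is 3, one semitone wider, so the interval is augmented.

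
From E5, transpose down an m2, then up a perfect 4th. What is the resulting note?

G#5

Down a minor second from E5: D#5 (1 semitone down).
Up a perfect fourth from D#5: G#5 (5 semitones up).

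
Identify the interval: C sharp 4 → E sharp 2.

minor thirteenth

Descending from C#4 to E#2 is the same interval as ascending E#2 to C#4.
E to C spans six letter names (E-F-G-A-B-C), plus an octave — that makes it a thirteenth of some quality.
At 20 semitones, E#2→C#4 falls one short of a major thirteenth: minor.
(Equivalently, a compound minor sixth: a minor sixth plus an octave.)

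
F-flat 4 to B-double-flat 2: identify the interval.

perfect 12th

Descending from Fb4 to Bbb2 is the same interval as ascending Bbb2 to Fb4.
B to F spans five letter names (B-C-D-E-F), plus an octave: a twelfth.
Bbb2 to Fb4 is 19 semitones, matching the perfect twelfth exactly, so the quality is perfect.
(Equivalently, a compound perfect fifth: a perfect fifth plus an octave.)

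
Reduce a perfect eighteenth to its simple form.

perfect 4th

Subtracting seven from the interval number removes an octave: 18 − 14 = 4.
So a perfect eighteenth is 2 octaves plus a perfect fourth. The quality is unchanged.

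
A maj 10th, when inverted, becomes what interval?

First reduce the compound major tenth to its simple form, a major third.
The rule of nine gives the new number: 9 − 3 = 6, so a third becomes a sixth.
The quality also flips — major becomes minor — giving a minor sixth.

minor 6th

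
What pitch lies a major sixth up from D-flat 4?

B-flat 4

Counting six letter names up from D lands on B.
A major sixth is 9 semitones; 9 semitones up from Db4 gives Bb4.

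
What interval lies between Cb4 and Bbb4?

C to B spans seven letter names (C-D-E-F-G-A-B) — that makes it a seventh of some quality.
At 10 semitones, Cb4→Bbb4 falls one short of a major seventh: minor.

minor seventh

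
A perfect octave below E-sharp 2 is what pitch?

E-sharp 1

The letter stays E (same as the start), shifted an octave down.
A perfect octave spans 12 semitones, so from E#2 the target pitch is E#1.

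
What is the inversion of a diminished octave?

Interval numbers invert to sum to nine: 8 + 1 = 9, so an octave inverts to a unison.
The quality also flips — diminished becomes augmented — giving an augmented unison.

augmented unison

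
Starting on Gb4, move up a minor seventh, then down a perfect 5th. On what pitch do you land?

Up a minor seventh from Gb4: Fb5 (10 semitones up).
Down a perfect fifth from Fb5: Bbb4 (7 semitones down).

Bbb4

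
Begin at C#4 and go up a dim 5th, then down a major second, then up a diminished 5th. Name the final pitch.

Up a diminished fifth from C#4: G4 (6 semitones up).
G4 down a major second → F4 (2 semitones).
Up a diminished fifth from F4: Cb5 (6 semitones up).

Cb5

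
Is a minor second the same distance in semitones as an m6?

No

1 semitone (minor second) vs 8 semitones (minor sixth): not equal.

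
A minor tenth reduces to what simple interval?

Take out an octave (7 from the number): 10 − 7 = 3.
Quality carries through unchanged, so the simple form is a minor third.

minor 3rd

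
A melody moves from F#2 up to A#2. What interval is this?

F to A spans three letter names (F-G-A): a third.
Counting semitones, F#2→A#2 is 4, which is the major third.

major third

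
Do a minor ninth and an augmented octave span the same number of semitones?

Yes

A minor ninth spans 13 semitones, and an augmented octave also spans 13 semitones — they're enharmonic.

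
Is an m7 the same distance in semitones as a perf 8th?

10 semitones (minor seventh) vs 12 semitones (perfect octave): not equal.

No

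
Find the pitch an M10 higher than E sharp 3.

Counting three letter names plus an octave up from E lands on G.
A major tenth is 16 semitones; 16 semitones up from E#3 gives G##4.

G double-sharp 4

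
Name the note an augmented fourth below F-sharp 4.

Four letter names down from F: C.
An augmented fourth is 6 semitones; 6 semitones down from F#4 gives C4.

C 4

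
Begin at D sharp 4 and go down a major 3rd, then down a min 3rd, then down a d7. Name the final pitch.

A double-sharp 2

D#4 down a major third → B3 (4 semitones).
B3 down a minor third → G#3 (3 semitones).
A diminished seventh down from G#3 is A##2.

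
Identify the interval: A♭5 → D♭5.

perfect fifth

Descending from Ab5 to Db5 is the same interval as ascending Db5 to Ab5.
D to A spans five letter names (D-E-F-G-A) — that makes it a fifth of some quality.
Db5 to Ab5 is 7 semitones, matching the perfect fifth exactly, so the quality is perfect.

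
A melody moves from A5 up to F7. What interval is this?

m13

A to F spans six letter names (A-B-C-D-E-F), plus an octave, so the interval is some kind of thirteenth.
A5 to F7 is 20 semitones, a half step short of the major thirteenth (21), so this is minor.
(Equivalently, a compound minor sixth: a minor sixth plus an octave.)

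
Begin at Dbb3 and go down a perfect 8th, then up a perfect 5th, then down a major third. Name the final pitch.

Fbb2

Dbb3 down a perfect octave → Dbb2 (12 semitones).
Up a perfect fifth from Dbb2: Abb2 (7 semitones up).
A major third down from Abb2 is Fbb2.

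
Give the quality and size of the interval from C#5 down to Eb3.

Descending from C#5 to Eb3 is the same interval as ascending Eb3 to C#5.
E to C spans six letter names (E-F-G-A-B-C), plus an octave: a thirteenth.
A major thirteenth would be 21 semitones; Eb3 to C#5 is 22, one semitone wider, so the interval is augmented.
(Equivalently, a compound augmented sixth: an augmented sixth plus an octave.)

augmented thirteenth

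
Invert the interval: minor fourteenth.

First reduce the compound minor fourteenth to its simple form, a minor seventh.
Inverted interval numbers add to nine, so a seventh pairs with a second (7 + 2 = 9).
The quality also flips — minor becomes major — giving a major second.

major 2nd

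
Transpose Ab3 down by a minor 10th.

Counting three letter names plus an octave down from A lands on F.
Moving 15 semitones down from Ab3 (the size of a minor tenth) reaches F2.

F2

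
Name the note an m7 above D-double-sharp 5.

C-double-sharp 6

Seven letter names up from D: C.
A minor seventh is 10 semitones; 10 semitones up from D##5 gives C##6.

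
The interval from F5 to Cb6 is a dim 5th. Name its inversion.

A4

Interval numbers invert to sum to nine: 5 + 4 = 9, so a fifth inverts to a fourth.
The quality also flips — diminished becomes augmented — giving an augmented fourth.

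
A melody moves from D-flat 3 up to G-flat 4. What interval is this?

perfect 11th

D to G spans four letter names (D-E-F-G), plus an octave, so the interval is some kind of eleventh.
The perfect eleventh spans 17 semitones, and Db3 to Gb4 is exactly 17 semitones — so this is a perfect eleventh.
(Equivalently, a compound perfect fourth: a perfect fourth plus an octave.)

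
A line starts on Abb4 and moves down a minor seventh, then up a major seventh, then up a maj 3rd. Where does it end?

C5

Abb4 down a minor seventh → Bbb3 (10 semitones).
A major seventh up from Bbb3 is Ab4.
A major third up from Ab4 is C5.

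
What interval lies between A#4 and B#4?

A to B spans two letter names (A-B), so the interval is some kind of second.
A#4 to B#4 is 2 semitones, matching the major second exactly, so the quality is major.

major second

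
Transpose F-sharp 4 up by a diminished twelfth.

Five letters up from F (plus an octave) reaches C.
Moving 18 semitones up from F#4 (the size of a diminished twelfth) reaches C6.

C 6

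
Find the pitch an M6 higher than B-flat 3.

G 4

Counting six letter names up from B lands on G.
Moving 9 semitones up from Bb3 (the size of a major sixth) reaches G4.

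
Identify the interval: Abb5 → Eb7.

augmented twelfth

A to E spans five letter names (A-B-C-D-E), plus an octave — that makes it a twelfth of some quality.
The perfect twelfth is 19 semitones; here we have 20, one semitone wider: augmented.
(Equivalently, a compound augmented fifth: an augmented fifth plus an octave.)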